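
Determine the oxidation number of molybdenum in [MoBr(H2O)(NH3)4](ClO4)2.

+3

2 perchlorate outside the brackets (-1 each) → the complex ion is 2+.
Ligand charges: 4×NH3 neutral; 1×Br = -1; 1×H2O neutral; sum -1.
Mo + (-1) = 2+ ⇒ Mo is +3.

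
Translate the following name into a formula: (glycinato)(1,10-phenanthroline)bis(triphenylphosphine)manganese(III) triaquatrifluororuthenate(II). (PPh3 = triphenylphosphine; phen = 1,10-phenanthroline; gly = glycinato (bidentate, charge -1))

[Mn(gly)(phen)(PPh3)2][RuF3(H2O)3]2

Cation [Mn…]: ligand charges -1, Mn(III) ⇒ ion charge 2+.
Anion [Ru…]: ligand charges -3, Ru(II) ⇒ ion charge 1−.
One 2+ cation requires 2 of the 1− anion.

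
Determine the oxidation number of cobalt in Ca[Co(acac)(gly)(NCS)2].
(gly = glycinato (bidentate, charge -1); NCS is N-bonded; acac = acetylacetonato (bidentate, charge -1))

1 calcium outside the brackets (+2 each) → the complex ion is 2−.
Ligand charges: 1×gly = -1; 2×NCS = -2; 1×acac = -1; sum -4.
Co + (-4) = 2− ⇒ Co is +2.

+2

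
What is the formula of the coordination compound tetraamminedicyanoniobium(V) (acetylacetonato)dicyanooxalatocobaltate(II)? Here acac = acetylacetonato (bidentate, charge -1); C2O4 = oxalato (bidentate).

Cation [Nb…]: ligand charges -2, Nb(V) ⇒ ion charge 3+.
Anion [Co…]: ligand charges -5, Co(II) ⇒ ion charge 3−.
One 3+ cation balances one 3− anion.

[Nb(CN)2(NH3)4][Co(acac)(C2O4)(CN)2]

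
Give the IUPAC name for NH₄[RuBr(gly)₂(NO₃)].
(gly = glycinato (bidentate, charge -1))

The 1 ammonium counter-ion carries a total charge of +1, so each complex ion is 1−.
Ligand charges: 2×glycinato (-1 each), 1×nitrato (-1 each), 1×bromo (-1 each); total -4. So Ru + (-4) = 1−, giving Ru = +3.
The complex ion is anionic, so ruthenium takes the -ate form ruthenate(III).

ammonium bromobis(glycinato)nitratoruthenate(III)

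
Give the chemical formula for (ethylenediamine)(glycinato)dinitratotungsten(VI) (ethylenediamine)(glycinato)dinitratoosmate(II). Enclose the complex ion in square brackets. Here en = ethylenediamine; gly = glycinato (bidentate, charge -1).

Cation [W…]: ligand charges -3, W(VI) ⇒ ion charge 3+.
Anion [Os…]: ligand charges -3, Os(II) ⇒ ion charge 1−.
One 3+ cation requires 3 of the 1− anion.

[W(en)(gly)(NO3)2][Os(en)(gly)(NO3)2]3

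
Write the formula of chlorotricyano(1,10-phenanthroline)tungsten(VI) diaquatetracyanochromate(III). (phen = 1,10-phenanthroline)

[WCl(CN)3(phen)][Cr(CN)4(H2O)2]2

Cation [W…]: ligand charges -4, W(VI) ⇒ ion charge 2+.
Anion [Cr…]: ligand charges -4, Cr(III) ⇒ ion charge 1−.
One 2+ cation requires 2 of the 1− anion.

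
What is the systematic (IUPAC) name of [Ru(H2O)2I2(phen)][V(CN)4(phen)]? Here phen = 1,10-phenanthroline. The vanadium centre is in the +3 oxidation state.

diaquadiiodo(1,10-phenanthroline)ruthenium(III) tetracyano(1,10-phenanthroline)vanadate(III)

V is given as +3; the anion's ligand charges sum to -4, so the complex anion is 1−.
A 1:1 salt means the cation carries the equal and opposite charge, 1+.
Cation: ligand charges sum to -2; for the ion to be 1+, Ru = +3.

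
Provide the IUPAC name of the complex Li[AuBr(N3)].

lithium azidobromoaurate(I)

The 1 lithium counter-ion carries a total charge of +1, so each complex ion is 1−.
Ligand charges: 1×bromo (-1 each), 1×azido (-1 each); total -2. So Au + (-2) = 1−, giving Au = +1.
Ligands are named alphabetically: azido before bromo.
The complex ion is anionic, so gold takes the -ate form aurate(I).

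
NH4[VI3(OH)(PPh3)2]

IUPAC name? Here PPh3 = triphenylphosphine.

The 1 ammonium counter-ion carries a total charge of +1, so each complex ion is 1−.
Ligand charges: 1×hydroxo (-1 each), 2×triphenylphosphine (neutral), 3×iodo (-1 each); total -4. So V + (-4) = 1−, giving V = +3.
Ligands are named alphabetically: hydroxo before iodo before triphenylphosphine.
The complex ion is anionic, so vanadium takes the -ate form vanadate(III).

ammonium hydroxotriiodobis(triphenylphosphine)vanadate(III)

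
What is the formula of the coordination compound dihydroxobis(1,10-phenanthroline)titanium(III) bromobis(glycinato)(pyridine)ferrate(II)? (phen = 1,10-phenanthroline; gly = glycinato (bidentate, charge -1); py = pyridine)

[Ti(OH)2(phen)2][FeBr(gly)2(py)]

Cation [Ti…]: ligand charges -2, Ti(III) ⇒ ion charge 1+.
Anion [Fe…]: ligand charges -3, Fe(II) ⇒ ion charge 1−.
One 1+ cation balances one 1− anion.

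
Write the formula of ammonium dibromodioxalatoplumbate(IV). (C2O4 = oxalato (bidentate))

(NH4)2[PbBr2(C2O4)2]

Ligands: 2 oxalato (C2O4, -2), 2 bromo (Br, -1). Ligand charge sum = -6.
With Pb in oxidation state +4, the complex ion is [Pb...]^2−.
Charge balance with ammonium (+1) requires 1 complex ion per 2 ammonium.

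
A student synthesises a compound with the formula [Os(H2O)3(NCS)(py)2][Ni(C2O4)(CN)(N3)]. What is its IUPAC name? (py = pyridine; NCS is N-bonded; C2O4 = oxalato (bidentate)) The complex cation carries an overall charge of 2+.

The complex cation is given as 2+; its ligand charges sum to -1, so Os = +3.
A 1:1 salt means the anion carries the equal and opposite charge, 2−.
Anion: ligand charges sum to -4; for the ion to be 2−, Ni = +2.

triaquaisothiocyanatobis(pyridine)osmium(III) azidocyanooxalatonickelate(II)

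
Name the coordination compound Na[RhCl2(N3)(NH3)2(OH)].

The 1 sodium counter-ion carries a total charge of +1, so each complex ion is 1−.
Ligand charges: 2×chloro (-1 each), 1×azido (-1 each), 1×hydroxo (-1 each), 2×ammine (neutral); total -4. So Rh + (-4) = 1−, giving Rh = +3.
Ligands are named alphabetically: ammine before azido before chloro before hydroxo.
The complex ion is anionic, so rhodium takes the -ate form rhodate(III).

sodium diammineazidodichlorohydroxorhodate(III)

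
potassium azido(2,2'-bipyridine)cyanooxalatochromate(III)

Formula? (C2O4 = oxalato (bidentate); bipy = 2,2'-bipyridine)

K[Cr(bipy)(C2O4)(CN)(N3)]

Ligands: 1 azido (N3, -1), 1 oxalato (C2O4, -2), 1 2,2'-bipyridine (bipy, neutral), 1 cyano (CN, -1). Ligand charge sum = -4.
Charge balance with potassium (+1) requires 1 complex ion per 1 potassium.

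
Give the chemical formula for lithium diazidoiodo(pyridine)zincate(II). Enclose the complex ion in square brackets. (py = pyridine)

Li[ZnI(N3)2(py)]

Ligands: 1 iodo (I, -1), 1 pyridine (py, neutral), 2 azido (N3, -1). Ligand charge sum = -3.
With Zn in oxidation state +2, the complex ion is [Zn...]^1−.
Charge balance with lithium (+1) requires 1 complex ion per 1 lithium.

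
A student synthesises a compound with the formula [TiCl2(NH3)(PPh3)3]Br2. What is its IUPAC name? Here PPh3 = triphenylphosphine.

The 2 bromide counter-ions carry a total charge of -2, so each complex ion is 2+.
Ligand charges: 3×triphenylphosphine (neutral), 2×chloro (-1 each), 1×ammine (neutral); total -2. So Ti + (-2) = 2+, giving Ti = +4.
Ligands are named alphabetically: ammine before chloro before triphenylphosphine.

amminedichlorotris(triphenylphosphine)titanium(IV) bromide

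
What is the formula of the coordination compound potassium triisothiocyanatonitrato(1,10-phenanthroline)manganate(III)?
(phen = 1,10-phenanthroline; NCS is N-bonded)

Ligands: 1 1,10-phenanthroline (phen, neutral), 3 isothiocyanato (NCS, -1), 1 nitrato (NO3, -1). Ligand charge sum = -4.
With Mn in oxidation state +3, the complex ion is [Mn...]^1−.
Charge balance with potassium (+1) requires 1 complex ion per 1 potassium.

K[Mn(NCS)3(NO3)(phen)]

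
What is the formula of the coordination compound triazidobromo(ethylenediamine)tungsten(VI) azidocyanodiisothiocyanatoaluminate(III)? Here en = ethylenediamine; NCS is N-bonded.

[WBr(en)(N3)3][Al(CN)(N3)(NCS)2]2

Cation [W…]: ligand charges -4, W(VI) ⇒ ion charge 2+.
Anion [Al…]: ligand charges -4, Al(III) ⇒ ion charge 1−.
One 2+ cation requires 2 of the 1− anion.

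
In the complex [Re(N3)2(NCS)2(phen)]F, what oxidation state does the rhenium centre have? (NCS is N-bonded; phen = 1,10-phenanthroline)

1 fluoride outside the brackets (-1 each) → the complex ion is 1+.
Ligand charges: 2×NCS = -2; 1×phen neutral; 2×N3 = -2; sum -4.
Re + (-4) = 1+ ⇒ Re is +5.

+5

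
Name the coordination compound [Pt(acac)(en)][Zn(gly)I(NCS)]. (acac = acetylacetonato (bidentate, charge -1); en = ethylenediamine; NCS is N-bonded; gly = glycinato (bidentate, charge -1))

(acetylacetonato)(ethylenediamine)platinum(II) (glycinato)iodoisothiocyanatozincate(II)

Both ions are complex: the cation is named first with the plain metal name, the anion second with the -ate form; each ion's ligands are alphabetised independently.
Zinc is always +2 in its complexes; the anion's ligand charges sum to -3, so the complex anion is 1−.
A 1:1 salt means the cation carries the equal and opposite charge, 1+.
Cation: ligand charges sum to -1; for the ion to be 1+, Pt = +2.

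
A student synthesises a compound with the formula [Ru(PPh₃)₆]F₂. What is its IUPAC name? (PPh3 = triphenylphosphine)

hexakis(triphenylphosphine)ruthenium(II) fluoride

The 2 fluoride counter-ions carry a total charge of -2, so each complex ion is 2+.
Ligand charges: 6×triphenylphosphine (neutral); total 0. So Ru + (0) = 2+, giving Ru = +2.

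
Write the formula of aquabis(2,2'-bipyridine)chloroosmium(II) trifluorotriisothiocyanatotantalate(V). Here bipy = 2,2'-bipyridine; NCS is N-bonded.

Cation [Os…]: ligand charges -1, Os(II) ⇒ ion charge 1+.
Anion [Ta…]: ligand charges -6, Ta(V) ⇒ ion charge 1−.
One 1+ cation balances one 1− anion.

[Os(bipy)2Cl(H2O)][TaF3(NCS)3]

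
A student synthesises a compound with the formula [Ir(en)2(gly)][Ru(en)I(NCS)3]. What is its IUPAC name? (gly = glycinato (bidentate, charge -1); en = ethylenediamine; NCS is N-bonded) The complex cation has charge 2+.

The complex cation is given as 2+; its ligand charges sum to -1, so Ir = +3.
A 1:1 salt means the anion carries the equal and opposite charge, 2−.
Anion: ligand charges sum to -4; for the ion to be 2−, Ru = +2.

bis(ethylenediamine)(glycinato)iridium(III) (ethylenediamine)iodotriisothiocyanatoruthenate(II)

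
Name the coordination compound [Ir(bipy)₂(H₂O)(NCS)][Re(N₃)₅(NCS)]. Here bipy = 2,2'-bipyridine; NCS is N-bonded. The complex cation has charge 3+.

aquabis(2,2'-bipyridine)isothiocyanatoiridium(IV) pentaazidoisothiocyanatorhenate(III)

The complex cation is given as 3+; its ligand charges sum to -1, so Ir = +4.
A 1:1 salt means the anion carries the equal and opposite charge, 3−.
Anion: ligand charges sum to -6; for the ion to be 3−, Re = +3.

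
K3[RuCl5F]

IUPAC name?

The 3 potassium counter-ions carry a total charge of +3, so each complex ion is 3−.
Ligand charges: 5×chloro (-1 each), 1×fluoro (-1 each); total -6. So Ru + (-6) = 3−, giving Ru = +3.
The complex ion is anionic, so ruthenium takes the -ate form ruthenate(III).

potassium pentachlorofluororuthenate(III)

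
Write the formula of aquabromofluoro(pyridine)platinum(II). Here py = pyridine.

[PtBrF(H2O)(py)]

Ligands: 1 bromo (Br, -1), 1 aqua (H2O, neutral), 1 pyridine (py, neutral), 1 fluoro (F, -1). Ligand charge sum = -2.
With Pt in oxidation state +2, the complex ion is [Pt...].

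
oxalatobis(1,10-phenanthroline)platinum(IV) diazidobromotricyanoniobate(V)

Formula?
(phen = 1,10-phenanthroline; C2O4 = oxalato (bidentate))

[Pt(C2O4)(phen)2][NbBr(CN)3(N3)2]2

Cation [Pt…]: ligand charges -2, Pt(IV) ⇒ ion charge 2+.
Anion [Nb…]: ligand charges -6, Nb(V) ⇒ ion charge 1−.
One 2+ cation requires 2 of the 1− anion.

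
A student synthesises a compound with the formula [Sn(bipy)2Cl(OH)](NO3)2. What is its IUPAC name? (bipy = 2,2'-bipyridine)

bis(2,2'-bipyridine)chlorohydroxotin(IV) nitrate

The 2 nitrate counter-ions carry a total charge of -2, so each complex ion is 2+.
Ligand charges: 2×2,2'-bipyridine (neutral), 1×chloro (-1 each), 1×hydroxo (-1 each); total -2. So Sn + (-2) = 2+, giving Sn = +4.
Ligands are named alphabetically: bipyridine before chloro before hydroxo.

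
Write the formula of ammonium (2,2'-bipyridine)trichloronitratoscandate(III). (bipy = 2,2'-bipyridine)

Ligands: 1 2,2'-bipyridine (bipy, neutral), 3 chloro (Cl, -1), 1 nitrato (NO3, -1). Ligand charge sum = -4.
Charge balance with ammonium (+1) requires 1 complex ion per 1 ammonium.

NH4[Sc(bipy)Cl3(NO3)]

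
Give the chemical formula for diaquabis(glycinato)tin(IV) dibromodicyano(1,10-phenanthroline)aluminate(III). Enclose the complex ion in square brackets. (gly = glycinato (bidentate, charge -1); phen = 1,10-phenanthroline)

[Sn(gly)2(H2O)2][AlBr2(CN)2(phen)]2

Cation [Sn…]: ligand charges -2, Sn(IV) ⇒ ion charge 2+.
Anion [Al…]: ligand charges -4, Al(III) ⇒ ion charge 1−.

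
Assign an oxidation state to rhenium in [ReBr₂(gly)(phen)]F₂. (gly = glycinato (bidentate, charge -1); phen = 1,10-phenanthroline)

+5

2 fluoride outside the brackets (-1 each) → the complex ion is 2+.
Ligand charges: 2×Br = -2; 1×gly = -1; 1×phen neutral; sum -3.
Re + (-3) = 2+ ⇒ Re is +5.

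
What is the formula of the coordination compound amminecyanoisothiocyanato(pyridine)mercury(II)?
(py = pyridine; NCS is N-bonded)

Ligands: 1 pyridine (py, neutral), 1 isothiocyanato (NCS, -1), 1 cyano (CN, -1), 1 ammine (NH3, neutral). Ligand charge sum = -2.
With Hg in oxidation state +2, the complex ion is [Hg...].

[Hg(CN)(NCS)(NH3)(py)]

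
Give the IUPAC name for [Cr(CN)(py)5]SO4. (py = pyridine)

cyanopentakis(pyridine)chromium(III) sulfate

The 1 sulfate counter-ion carries a total charge of -2, so each complex ion is 2+.
Ligand charges: 5×pyridine (neutral), 1×cyano (-1 each); total -1. So Cr + (-1) = 2+, giving Cr = +3.
Ligands are named alphabetically: cyano before pyridine.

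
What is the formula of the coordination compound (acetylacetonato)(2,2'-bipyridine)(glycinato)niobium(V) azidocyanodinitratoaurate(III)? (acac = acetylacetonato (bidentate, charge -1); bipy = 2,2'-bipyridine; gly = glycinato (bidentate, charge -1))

[Nb(acac)(bipy)(gly)][Au(CN)(N3)(NO3)2]3

Cation [Nb…]: ligand charges -2, Nb(V) ⇒ ion charge 3+.
Anion [Au…]: ligand charges -4, Au(III) ⇒ ion charge 1−.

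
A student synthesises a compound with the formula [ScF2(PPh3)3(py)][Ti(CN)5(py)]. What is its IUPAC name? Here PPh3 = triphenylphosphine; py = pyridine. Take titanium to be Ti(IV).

difluoro(pyridine)tris(triphenylphosphine)scandium(III) pentacyano(pyridine)titanate(IV)

Both ions are complex: the cation is named first with the plain metal name, the anion second with the -ate form; each ion's ligands are alphabetised independently.
Ti is given as +4; the anion's ligand charges sum to -5, so the complex anion is 1−.
A 1:1 salt means the cation carries the equal and opposite charge, 1+.
Cation: ligand charges sum to -2; for the ion to be 1+, Sc = +3.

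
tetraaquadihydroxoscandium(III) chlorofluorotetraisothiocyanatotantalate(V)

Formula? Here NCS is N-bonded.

[Sc(H2O)4(OH)2][TaClF(NCS)4]

Cation [Sc…]: ligand charges -2, Sc(III) ⇒ ion charge 1+.
Anion [Ta…]: ligand charges -6, Ta(V) ⇒ ion charge 1−.
One 1+ cation balances one 1− anion.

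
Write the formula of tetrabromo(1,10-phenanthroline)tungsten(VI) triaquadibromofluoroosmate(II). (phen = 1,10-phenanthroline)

[WBr4(phen)][OsBr2F(H2O)3]2

Cation [W…]: ligand charges -4, W(VI) ⇒ ion charge 2+.
Anion [Os…]: ligand charges -3, Os(II) ⇒ ion charge 1−.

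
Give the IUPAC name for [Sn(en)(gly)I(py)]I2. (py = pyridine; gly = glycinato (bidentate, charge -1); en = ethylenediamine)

(ethylenediamine)(glycinato)iodo(pyridine)tin(IV) iodide

The 2 iodide counter-ions carry a total charge of -2, so each complex ion is 2+.
Ligand charges: 1×pyridine (neutral), 1×glycinato (-1 each), 1×ethylenediamine (neutral), 1×iodo (-1 each); total -2. So Sn + (-2) = 2+, giving Sn = +4.
Ligands are named alphabetically: ethylenediamine before glycinato before iodo before pyridine.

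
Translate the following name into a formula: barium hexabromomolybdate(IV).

Ligands: 6 bromo (Br, -1). Ligand charge sum = -6.
Charge balance with barium (+2) requires 1 complex ion per 1 barium.

Ba[MoBr6]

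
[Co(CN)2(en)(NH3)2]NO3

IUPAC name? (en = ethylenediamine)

The 1 nitrate counter-ion carries a total charge of -1, so each complex ion is 1+.
Ligand charges: 1×ethylenediamine (neutral), 2×cyano (-1 each), 2×ammine (neutral); total -2. So Co + (-2) = 1+, giving Co = +3.
Ligands are named alphabetically: ammine before cyano before ethylenediamine.

diamminedicyano(ethylenediamine)cobalt(III) nitrate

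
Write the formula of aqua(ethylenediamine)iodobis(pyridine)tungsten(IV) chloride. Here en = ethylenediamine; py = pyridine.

[W(en)(H2O)I(py)2]Cl3

Ligands: 1 ethylenediamine (en, neutral), 1 aqua (H2O, neutral), 1 iodo (I, -1), 2 pyridine (py, neutral). Ligand charge sum = -1.
With W in oxidation state +4, the complex ion is [W...]^3+.
Charge balance with chloride (-1) requires 1 complex ion per 3 chloride.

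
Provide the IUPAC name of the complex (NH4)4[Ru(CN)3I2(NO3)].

The 4 ammonium counter-ions carry a total charge of +4, so each complex ion is 4−.
Ligand charges: 3×cyano (-1 each), 1×nitrato (-1 each), 2×iodo (-1 each); total -6. So Ru + (-6) = 4−, giving Ru = +2.
Ligands are named alphabetically: cyano before iodo before nitrato.
The complex ion is anionic, so ruthenium takes the -ate form ruthenate(II).

ammonium tricyanodiiodonitratoruthenate(II)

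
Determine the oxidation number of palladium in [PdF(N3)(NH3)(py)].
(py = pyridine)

No counter-ion: the bracketed complex is neutral.
Ligand charges: 1×F = -1; 1×N3 = -1; 1×NH3 neutral; 1×py neutral; sum -2.
Pd + (-2) = 0 ⇒ Pd is +2.

+2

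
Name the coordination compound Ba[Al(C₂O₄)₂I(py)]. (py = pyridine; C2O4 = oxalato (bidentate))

barium iododioxalato(pyridine)aluminate(III)

The 1 barium counter-ion carries a total charge of +2, so each complex ion is 2−.
Ligand charges: 1×pyridine (neutral), 2×oxalato (-2 each), 1×iodo (-1 each); total -5. So Al + (-5) = 2−, giving Al = +3.
Ligands are named alphabetically: iodo before oxalato before pyridine.
The complex ion is anionic, so aluminium takes the -ate form aluminate(III).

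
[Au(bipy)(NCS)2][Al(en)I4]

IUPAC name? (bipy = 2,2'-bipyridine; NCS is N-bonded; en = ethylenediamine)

(2,2'-bipyridine)diisothiocyanatogold(III) (ethylenediamine)tetraiodoaluminate(III)

Aluminium is always +3 in its complexes; the anion's ligand charges sum to -4, so the complex anion is 1−.
A 1:1 salt means the cation carries the equal and opposite charge, 1+.
Cation: ligand charges sum to -2; for the ion to be 1+, Au = +3.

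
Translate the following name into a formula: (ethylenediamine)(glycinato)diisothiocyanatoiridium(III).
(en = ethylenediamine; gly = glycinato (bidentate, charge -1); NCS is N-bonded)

Ligands: 1 ethylenediamine (en, neutral), 1 glycinato (gly, -1), 2 isothiocyanato (NCS, -1). Ligand charge sum = -3.
With Ir in oxidation state +3, the complex ion is [Ir...].

[Ir(en)(gly)(NCS)2]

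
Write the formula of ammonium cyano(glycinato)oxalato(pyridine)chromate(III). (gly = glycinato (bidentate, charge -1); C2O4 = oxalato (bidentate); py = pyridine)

NH4[Cr(C2O4)(CN)(gly)(py)]

Ligands: 1 glycinato (gly, -1), 1 oxalato (C2O4, -2), 1 pyridine (py, neutral), 1 cyano (CN, -1). Ligand charge sum = -4.
Charge balance with ammonium (+1) requires 1 complex ion per 1 ammonium.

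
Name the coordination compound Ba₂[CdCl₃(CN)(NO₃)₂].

The 2 barium counter-ions carry a total charge of +4, so each complex ion is 4−.
Ligand charges: 3×chloro (-1 each), 1×cyano (-1 each), 2×nitrato (-1 each); total -6. So Cd + (-6) = 4−, giving Cd = +2.
The complex ion is anionic, so cadmium takes the -ate form cadmate(II).

barium trichlorocyanodinitratocadmate(II)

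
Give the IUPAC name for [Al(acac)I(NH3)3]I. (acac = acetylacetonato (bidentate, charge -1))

(acetylacetonato)triammineiodoaluminium(III) iodide

The 1 iodide counter-ion carries a total charge of -1, so each complex ion is 1+.
Ligand charges: 1×iodo (-1 each), 3×ammine (neutral), 1×acetylacetonato (-1 each); total -2. So Al + (-2) = 1+, giving Al = +3.
Ligands are named alphabetically: acetylacetonato before ammine before iodo.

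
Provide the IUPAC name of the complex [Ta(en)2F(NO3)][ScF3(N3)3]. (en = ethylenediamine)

Both ions are complex: the cation is named first with the plain metal name, the anion second with the -ate form; each ion's ligands are alphabetised independently.
Scandium is always +3 in its complexes; the anion's ligand charges sum to -6, so the complex anion is 3−.
A 1:1 salt means the cation carries the equal and opposite charge, 3+.
Cation: ligand charges sum to -2; for the ion to be 3+, Ta = +5.

bis(ethylenediamine)fluoronitratotantalum(V) triazidotrifluoroscandate(III)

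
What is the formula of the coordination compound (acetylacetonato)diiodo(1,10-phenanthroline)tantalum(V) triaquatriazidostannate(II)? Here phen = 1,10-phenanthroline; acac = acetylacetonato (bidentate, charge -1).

[Ta(acac)I2(phen)][Sn(H2O)3(N3)3]2

Cation [Ta…]: ligand charges -3, Ta(V) ⇒ ion charge 2+.
Anion [Sn…]: ligand charges -3, Sn(II) ⇒ ion charge 1−.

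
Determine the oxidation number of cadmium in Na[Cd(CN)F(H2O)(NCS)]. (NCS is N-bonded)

+2

1 sodium outside the brackets (+1 each) → the complex ion is 1−.
Ligand charges: 1×F = -1; 1×NCS = -1; 1×H2O neutral; 1×CN = -1; sum -3.
Cd + (-3) = 1− ⇒ Cd is +2.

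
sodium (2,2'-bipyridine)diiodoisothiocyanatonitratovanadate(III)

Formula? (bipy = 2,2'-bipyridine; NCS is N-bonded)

Ligands: 1 nitrato (NO3, -1), 1 2,2'-bipyridine (bipy, neutral), 1 isothiocyanato (NCS, -1), 2 iodo (I, -1). Ligand charge sum = -4.
Charge balance with sodium (+1) requires 1 complex ion per 1 sodium.

Na[V(bipy)I2(NCS)(NO3)]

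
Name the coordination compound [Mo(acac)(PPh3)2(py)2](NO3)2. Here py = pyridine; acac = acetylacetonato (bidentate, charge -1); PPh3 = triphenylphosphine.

(acetylacetonato)bis(pyridine)bis(triphenylphosphine)molybdenum(III) nitrate

The 2 nitrate counter-ions carry a total charge of -2, so each complex ion is 2+.
Ligand charges: 2×pyridine (neutral), 1×acetylacetonato (-1 each), 2×triphenylphosphine (neutral); total -1. So Mo + (-1) = 2+, giving Mo = +3.
Ligands are named alphabetically: acetylacetonato before pyridine before triphenylphosphine.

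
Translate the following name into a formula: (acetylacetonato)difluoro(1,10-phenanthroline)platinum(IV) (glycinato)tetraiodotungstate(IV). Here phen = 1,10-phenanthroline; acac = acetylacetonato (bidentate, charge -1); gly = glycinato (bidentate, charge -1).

Cation [Pt…]: ligand charges -3, Pt(IV) ⇒ ion charge 1+.
Anion [W…]: ligand charges -5, W(IV) ⇒ ion charge 1−.

[Pt(acac)F2(phen)][W(gly)I4]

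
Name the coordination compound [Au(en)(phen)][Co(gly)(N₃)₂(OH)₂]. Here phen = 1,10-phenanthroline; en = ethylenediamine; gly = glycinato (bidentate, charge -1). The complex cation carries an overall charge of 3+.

(ethylenediamine)(1,10-phenanthroline)gold(III) diazido(glycinato)dihydroxocobaltate(II)

Both ions are complex: the cation is named first with the plain metal name, the anion second with the -ate form; each ion's ligands are alphabetised independently.
The complex cation is given as 3+; its ligand charges sum to 0, so Au = +3.
A 1:1 salt means the anion carries the equal and opposite charge, 3−.
Anion: ligand charges sum to -5; for the ion to be 3−, Co = +2.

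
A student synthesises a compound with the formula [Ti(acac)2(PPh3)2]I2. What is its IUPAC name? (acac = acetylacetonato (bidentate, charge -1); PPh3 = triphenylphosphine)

bis(acetylacetonato)bis(triphenylphosphine)titanium(IV) iodide

The 2 iodide counter-ions carry a total charge of -2, so each complex ion is 2+.
Ligand charges: 2×acetylacetonato (-1 each), 2×triphenylphosphine (neutral); total -2. So Ti + (-2) = 2+, giving Ti = +4.
Ligands are named alphabetically: acetylacetonato before triphenylphosphine.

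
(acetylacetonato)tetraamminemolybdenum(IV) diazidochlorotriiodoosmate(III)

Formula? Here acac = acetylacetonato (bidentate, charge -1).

[Mo(acac)(NH3)4][OsClI3(N3)2]

Cation [Mo…]: ligand charges -1, Mo(IV) ⇒ ion charge 3+.
Anion [Os…]: ligand charges -6, Os(III) ⇒ ion charge 3−.
One 3+ cation balances one 3− anion.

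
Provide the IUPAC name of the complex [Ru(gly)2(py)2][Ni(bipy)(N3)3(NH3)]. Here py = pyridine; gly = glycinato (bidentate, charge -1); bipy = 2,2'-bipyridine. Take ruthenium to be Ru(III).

Both ions are complex: the cation is named first with the plain metal name, the anion second with the -ate form; each ion's ligands are alphabetised independently.
Ru is given as +3; the cation's ligand charges sum to -2, so the complex cation is 1+.
A 1:1 salt means the anion carries the equal and opposite charge, 1−.
Anion: ligand charges sum to -3; for the ion to be 1−, Ni = +2.

bis(glycinato)bis(pyridine)ruthenium(III) amminetriazido(2,2'-bipyridine)nickelate(II)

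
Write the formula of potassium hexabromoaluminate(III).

Ligands: 6 bromo (Br, -1). Ligand charge sum = -6.
Charge balance with potassium (+1) requires 1 complex ion per 3 potassium.

K3[AlBr6]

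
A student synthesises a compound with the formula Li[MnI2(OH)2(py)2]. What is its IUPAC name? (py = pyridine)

The 1 lithium counter-ion carries a total charge of +1, so each complex ion is 1−.
Ligand charges: 2×hydroxo (-1 each), 2×pyridine (neutral), 2×iodo (-1 each); total -4. So Mn + (-4) = 1−, giving Mn = +3.
Ligands are named alphabetically: hydroxo before iodo before pyridine.
The complex ion is anionic, so manganese takes the -ate form manganate(III).

lithium dihydroxodiiodobis(pyridine)manganate(III)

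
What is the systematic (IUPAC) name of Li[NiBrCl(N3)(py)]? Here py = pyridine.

The 1 lithium counter-ion carries a total charge of +1, so each complex ion is 1−.
Ligand charges: 1×bromo (-1 each), 1×azido (-1 each), 1×chloro (-1 each), 1×pyridine (neutral); total -3. So Ni + (-3) = 1−, giving Ni = +2.
The complex ion is anionic, so nickel takes the -ate form nickelate(II).

lithium azidobromochloro(pyridine)nickelate(II)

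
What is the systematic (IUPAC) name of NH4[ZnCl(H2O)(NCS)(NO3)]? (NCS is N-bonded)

ammonium aquachloroisothiocyanatonitratozincate(II)

The 1 ammonium counter-ion carries a total charge of +1, so each complex ion is 1−.
Ligand charges: 1×aqua (neutral), 1×chloro (-1 each), 1×nitrato (-1 each), 1×isothiocyanato (-1 each); total -3. So Zn + (-3) = 1−, giving Zn = +2.
Ligands are named alphabetically: aqua before chloro before isothiocyanato before nitrato.
The complex ion is anionic, so zinc takes the -ate form zincate(II).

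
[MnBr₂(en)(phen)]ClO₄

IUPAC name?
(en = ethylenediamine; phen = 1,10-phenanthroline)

dibromo(ethylenediamine)(1,10-phenanthroline)manganese(III) perchlorate

The 1 perchlorate counter-ion carries a total charge of -1, so each complex ion is 1+.
Ligand charges: 2×bromo (-1 each), 1×ethylenediamine (neutral), 1×1,10-phenanthroline (neutral); total -2. So Mn + (-2) = 1+, giving Mn = +3.
Ligands are named alphabetically: bromo before ethylenediamine before phenanthroline.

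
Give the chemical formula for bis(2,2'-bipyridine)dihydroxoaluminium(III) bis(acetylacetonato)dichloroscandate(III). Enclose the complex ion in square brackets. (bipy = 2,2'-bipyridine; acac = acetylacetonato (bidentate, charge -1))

Cation [Al…]: ligand charges -2, Al(III) ⇒ ion charge 1+.
Anion [Sc…]: ligand charges -4, Sc(III) ⇒ ion charge 1−.
One 1+ cation balances one 1− anion.

[Al(bipy)2(OH)2][Sc(acac)2Cl2]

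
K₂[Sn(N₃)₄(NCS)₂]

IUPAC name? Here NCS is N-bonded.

The 2 potassium counter-ions carry a total charge of +2, so each complex ion is 2−.
Ligand charges: 2×isothiocyanato (-1 each), 4×azido (-1 each); total -6. So Sn + (-6) = 2−, giving Sn = +4.
Ligands are named alphabetically: azido before isothiocyanato.
The complex ion is anionic, so tin takes the -ate form stannate(IV).

potassium tetraazidodiisothiocyanatostannate(IV)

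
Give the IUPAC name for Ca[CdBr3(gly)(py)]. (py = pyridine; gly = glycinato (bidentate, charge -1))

The 1 calcium counter-ion carries a total charge of +2, so each complex ion is 2−.
Ligand charges: 1×pyridine (neutral), 1×glycinato (-1 each), 3×bromo (-1 each); total -4. So Cd + (-4) = 2−, giving Cd = +2.
Ligands are named alphabetically: bromo before glycinato before pyridine.
The complex ion is anionic, so cadmium takes the -ate form cadmate(II).

calcium tribromo(glycinato)(pyridine)cadmate(II)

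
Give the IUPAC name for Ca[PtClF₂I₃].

calcium chlorodifluorotriiodoplatinate(IV)

The 1 calcium counter-ion carries a total charge of +2, so each complex ion is 2−.
Ligand charges: 2×fluoro (-1 each), 1×chloro (-1 each), 3×iodo (-1 each); total -6. So Pt + (-6) = 2−, giving Pt = +4.
Ligands are named alphabetically: chloro before fluoro before iodo.
The complex ion is anionic, so platinum takes the -ate form platinate(IV).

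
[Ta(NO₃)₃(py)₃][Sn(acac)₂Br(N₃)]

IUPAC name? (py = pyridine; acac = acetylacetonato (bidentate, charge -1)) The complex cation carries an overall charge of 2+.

Both ions are complex: the cation is named first with the plain metal name, the anion second with the -ate form; each ion's ligands are alphabetised independently.
The complex cation is given as 2+; its ligand charges sum to -3, so Ta = +5.
A 1:1 salt means the anion carries the equal and opposite charge, 2−.
Anion: ligand charges sum to -4; for the ion to be 2−, Sn = +2.

trinitratotris(pyridine)tantalum(V) bis(acetylacetonato)azidobromostannate(II)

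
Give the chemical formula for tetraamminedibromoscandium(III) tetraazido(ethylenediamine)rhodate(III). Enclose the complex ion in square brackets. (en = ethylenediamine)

Cation [Sc…]: ligand charges -2, Sc(III) ⇒ ion charge 1+.
Anion [Rh…]: ligand charges -4, Rh(III) ⇒ ion charge 1−.

[ScBr2(NH3)4][Rh(en)(N3)4]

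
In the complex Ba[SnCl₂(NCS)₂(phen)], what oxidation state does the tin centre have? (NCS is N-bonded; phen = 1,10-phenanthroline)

+2

1 barium outside the brackets (+2 each) → the complex ion is 2−.
Ligand charges: 2×Cl = -2; 2×NCS = -2; 1×phen neutral; sum -4.
Sn + (-4) = 2− ⇒ Sn is +2.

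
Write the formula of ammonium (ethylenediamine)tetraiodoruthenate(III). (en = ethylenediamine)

NH4[Ru(en)I4]

Ligands: 4 iodo (I, -1), 1 ethylenediamine (en, neutral). Ligand charge sum = -4.
Charge balance with ammonium (+1) requires 1 complex ion per 1 ammonium.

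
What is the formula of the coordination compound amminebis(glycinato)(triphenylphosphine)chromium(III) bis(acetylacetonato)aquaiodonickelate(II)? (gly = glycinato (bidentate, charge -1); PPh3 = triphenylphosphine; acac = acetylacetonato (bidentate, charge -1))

Cation [Cr…]: ligand charges -2, Cr(III) ⇒ ion charge 1+.
Anion [Ni…]: ligand charges -3, Ni(II) ⇒ ion charge 1−.
One 1+ cation balances one 1− anion.

[Cr(gly)2(NH3)(PPh3)][Ni(acac)2(H2O)I]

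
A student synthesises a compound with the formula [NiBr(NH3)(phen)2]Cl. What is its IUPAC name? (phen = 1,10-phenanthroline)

amminebromobis(1,10-phenanthroline)nickel(II) chloride

The 1 chloride counter-ion carries a total charge of -1, so each complex ion is 1+.
Ligand charges: 2×1,10-phenanthroline (neutral), 1×ammine (neutral), 1×bromo (-1 each); total -1. So Ni + (-1) = 1+, giving Ni = +2.
Ligands are named alphabetically: ammine before bromo before phenanthroline.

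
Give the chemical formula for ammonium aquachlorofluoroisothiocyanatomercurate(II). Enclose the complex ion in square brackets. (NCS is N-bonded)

NH4[HgClF(H2O)(NCS)]

Ligands: 1 fluoro (F, -1), 1 chloro (Cl, -1), 1 isothiocyanato (NCS, -1), 1 aqua (H2O, neutral). Ligand charge sum = -3.
With Hg in oxidation state +2, the complex ion is [Hg...]^1−.
Charge balance with ammonium (+1) requires 1 complex ion per 1 ammonium.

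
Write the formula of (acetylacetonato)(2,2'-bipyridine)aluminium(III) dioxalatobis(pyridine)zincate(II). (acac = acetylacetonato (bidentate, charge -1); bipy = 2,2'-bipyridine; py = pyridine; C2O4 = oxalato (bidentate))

Cation [Al…]: ligand charges -1, Al(III) ⇒ ion charge 2+.
Anion [Zn…]: ligand charges -4, Zn(II) ⇒ ion charge 2−.
One 2+ cation balances one 2− anion.

[Al(acac)(bipy)][Zn(C2O4)2(py)2]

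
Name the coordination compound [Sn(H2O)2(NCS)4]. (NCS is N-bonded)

diaquatetraisothiocyanatotin(IV)

There is no counter-ion, so the complex is neutral overall.
Ligand charges: 2×aqua (neutral), 4×isothiocyanato (-1 each); total -4. So Sn + (-4) = 0, giving Sn = +4.
Ligands are named alphabetically: aqua before isothiocyanato.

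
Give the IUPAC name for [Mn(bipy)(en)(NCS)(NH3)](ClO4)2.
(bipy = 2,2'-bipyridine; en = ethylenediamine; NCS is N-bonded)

The 2 perchlorate counter-ions carry a total charge of -2, so each complex ion is 2+.
Ligand charges: 1×2,2'-bipyridine (neutral), 1×ethylenediamine (neutral), 1×isothiocyanato (-1 each), 1×ammine (neutral); total -1. So Mn + (-1) = 2+, giving Mn = +3.
Ligands are named alphabetically: ammine before bipyridine before ethylenediamine before isothiocyanato.

ammine(2,2'-bipyridine)(ethylenediamine)isothiocyanatomanganese(III) perchlorate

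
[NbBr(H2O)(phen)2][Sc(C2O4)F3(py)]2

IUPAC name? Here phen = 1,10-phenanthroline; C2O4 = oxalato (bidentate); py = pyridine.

Both ions are complex: the cation is named first with the plain metal name, the anion second with the -ate form; each ion's ligands are alphabetised independently.
Scandium is always +3 in its complexes; the anion's ligand charges sum to -5, so the complex anion is 2−.
With 2 anions per cation, the cation must be 2×2 = 4+.
Cation: ligand charges sum to -1; for the ion to be 4+, Nb = +5.

aquabromobis(1,10-phenanthroline)niobium(V) trifluorooxalato(pyridine)scandate(III)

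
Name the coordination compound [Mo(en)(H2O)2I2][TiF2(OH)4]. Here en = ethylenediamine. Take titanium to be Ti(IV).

Both ions are complex: the cation is named first with the plain metal name, the anion second with the -ate form; each ion's ligands are alphabetised independently.
Ti is given as +4; the anion's ligand charges sum to -6, so the complex anion is 2−.
A 1:1 salt means the cation carries the equal and opposite charge, 2+.
Cation: ligand charges sum to -2; for the ion to be 2+, Mo = +4.

diaqua(ethylenediamine)diiodomolybdenum(IV) difluorotetrahydroxotitanate(IV)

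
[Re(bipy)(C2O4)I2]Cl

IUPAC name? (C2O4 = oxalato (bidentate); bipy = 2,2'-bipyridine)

(2,2'-bipyridine)diiodooxalatorhenium(V) chloride

The 1 chloride counter-ion carries a total charge of -1, so each complex ion is 1+.
Ligand charges: 1×oxalato (-2 each), 2×iodo (-1 each), 1×2,2'-bipyridine (neutral); total -4. So Re + (-4) = 1+, giving Re = +5.
Ligands are named alphabetically: bipyridine before iodo before oxalato.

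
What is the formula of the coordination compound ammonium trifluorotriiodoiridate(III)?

(NH4)3[IrF3I3]

Ligands: 3 fluoro (F, -1), 3 iodo (I, -1). Ligand charge sum = -6.
With Ir in oxidation state +3, the complex ion is [Ir...]^3−.
Charge balance with ammonium (+1) requires 1 complex ion per 3 ammonium.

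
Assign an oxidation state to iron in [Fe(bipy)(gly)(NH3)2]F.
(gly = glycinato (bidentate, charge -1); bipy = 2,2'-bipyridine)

+2

1 fluoride outside the brackets (-1 each) → the complex ion is 1+.
Ligand charges: 1×gly = -1; 1×bipy neutral; 2×NH3 neutral; sum -1.
Fe + (-1) = 1+ ⇒ Fe is +2.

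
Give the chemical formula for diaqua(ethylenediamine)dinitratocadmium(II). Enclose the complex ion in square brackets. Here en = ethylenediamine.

Ligands: 1 ethylenediamine (en, neutral), 2 nitrato (NO3, -1), 2 aqua (H2O, neutral). Ligand charge sum = -2.
With Cd in oxidation state +2, the complex ion is [Cd...].

[Cd(en)(H2O)2(NO3)2]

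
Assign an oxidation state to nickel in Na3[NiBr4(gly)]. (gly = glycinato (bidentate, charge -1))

3 sodium outside the brackets (+1 each) → the complex ion is 3−.
Ligand charges: 1×gly = -1; 4×Br = -4; sum -5.
Ni + (-5) = 3− ⇒ Ni is +2.

+2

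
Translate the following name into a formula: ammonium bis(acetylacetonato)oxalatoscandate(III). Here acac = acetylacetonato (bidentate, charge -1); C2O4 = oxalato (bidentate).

NH4[Sc(acac)2(C2O4)]

Ligands: 2 acetylacetonato (acac, -1), 1 oxalato (C2O4, -2). Ligand charge sum = -4.
Charge balance with ammonium (+1) requires 1 complex ion per 1 ammonium.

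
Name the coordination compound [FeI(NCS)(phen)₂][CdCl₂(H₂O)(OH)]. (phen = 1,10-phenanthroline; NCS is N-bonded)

Cadmium is always +2 in its complexes; the anion's ligand charges sum to -3, so the complex anion is 1−.
A 1:1 salt means the cation carries the equal and opposite charge, 1+.
Cation: ligand charges sum to -2; for the ion to be 1+, Fe = +3.

iodoisothiocyanatobis(1,10-phenanthroline)iron(III) aquadichlorohydroxocadmate(II)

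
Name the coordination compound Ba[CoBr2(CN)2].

The 1 barium counter-ion carries a total charge of +2, so each complex ion is 2−.
Ligand charges: 2×bromo (-1 each), 2×cyano (-1 each); total -4. So Co + (-4) = 2−, giving Co = +2.
Ligands are named alphabetically: bromo before cyano.
The complex ion is anionic, so cobalt takes the -ate form cobaltate(II).

barium dibromodicyanocobaltate(II)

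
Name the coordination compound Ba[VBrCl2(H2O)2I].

barium diaquabromodichloroiodovanadate(II)

The 1 barium counter-ion carries a total charge of +2, so each complex ion is 2−.
Ligand charges: 2×aqua (neutral), 2×chloro (-1 each), 1×iodo (-1 each), 1×bromo (-1 each); total -4. So V + (-4) = 2−, giving V = +2.
Ligands are named alphabetically: aqua before bromo before chloro before iodo.
The complex ion is anionic, so vanadium takes the -ate form vanadate(II).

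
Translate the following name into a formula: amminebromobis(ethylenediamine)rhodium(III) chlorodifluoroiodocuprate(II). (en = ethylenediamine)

[RhBr(en)2(NH3)][CuClF2I]

Cation [Rh…]: ligand charges -1, Rh(III) ⇒ ion charge 2+.
Anion [Cu…]: ligand charges -4, Cu(II) ⇒ ion charge 2−.
One 2+ cation balances one 2− anion.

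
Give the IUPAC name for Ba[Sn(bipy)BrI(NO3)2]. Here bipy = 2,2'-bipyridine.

barium (2,2'-bipyridine)bromoiododinitratostannate(II)

The 1 barium counter-ion carries a total charge of +2, so each complex ion is 2−.
Ligand charges: 1×bromo (-1 each), 2×nitrato (-1 each), 1×iodo (-1 each), 1×2,2'-bipyridine (neutral); total -4. So Sn + (-4) = 2−, giving Sn = +2.
Ligands are named alphabetically: bipyridine before bromo before iodo before nitrato.
The complex ion is anionic, so tin takes the -ate form stannate(II).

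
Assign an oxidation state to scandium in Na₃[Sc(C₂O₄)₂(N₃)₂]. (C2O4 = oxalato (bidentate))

3 sodium outside the brackets (+1 each) → the complex ion is 3−.
Ligand charges: 2×C2O4 = -4; 2×N3 = -2; sum -6.
Sc + (-6) = 3− ⇒ Sc is +3.

+3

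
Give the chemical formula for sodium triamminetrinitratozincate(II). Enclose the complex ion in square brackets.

Na[Zn(NH3)3(NO3)3]

Ligands: 3 ammine (NH3, neutral), 3 nitrato (NO3, -1). Ligand charge sum = -3.
Charge balance with sodium (+1) requires 1 complex ion per 1 sodium.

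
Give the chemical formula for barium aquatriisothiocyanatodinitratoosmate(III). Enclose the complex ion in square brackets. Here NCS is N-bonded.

Ligands: 1 aqua (H2O, neutral), 3 isothiocyanato (NCS, -1), 2 nitrato (NO3, -1). Ligand charge sum = -5.
With Os in oxidation state +3, the complex ion is [Os...]^2−.
Charge balance with barium (+2) requires 1 complex ion per 1 barium.

Ba[Os(H2O)(NCS)3(NO3)2]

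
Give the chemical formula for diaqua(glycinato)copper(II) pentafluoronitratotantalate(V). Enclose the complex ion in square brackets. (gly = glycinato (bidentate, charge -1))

Cation [Cu…]: ligand charges -1, Cu(II) ⇒ ion charge 1+.
Anion [Ta…]: ligand charges -6, Ta(V) ⇒ ion charge 1−.
One 1+ cation balances one 1− anion.

[Cu(gly)(H2O)2][TaF5(NO3)]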